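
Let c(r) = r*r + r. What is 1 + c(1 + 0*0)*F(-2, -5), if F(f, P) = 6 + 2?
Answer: 17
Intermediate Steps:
c(r) = r + r² (c(r) = r² + r = r + r²)
F(f, P) = 8
1 + c(1 + 0*0)*F(-2, -5) = 1 + ((1 + 0*0)*(1 + (1 + 0*0)))*8 = 1 + ((1 + 0)*(1 + (1 + 0)))*8 = 1 + (1*(1 + 1))*8 = 1 + (1*2)*8 = 1 + 2*8 = 1 + 16 = 17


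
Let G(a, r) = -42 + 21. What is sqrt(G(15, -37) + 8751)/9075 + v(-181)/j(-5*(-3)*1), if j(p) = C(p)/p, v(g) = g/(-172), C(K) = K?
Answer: 181/172 + sqrt(970)/3025 ≈ 1.0626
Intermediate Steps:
G(a, r) = -21
v(g) = -g/172 (v(g) = g*(-1/172) = -g/172)
j(p) = 1 (j(p) = p/p = 1)
sqrt(G(15, -37) + 8751)/9075 + v(-181)/j(-5*(-3)*1) = sqrt(-21 + 8751)/9075 - 1/172*(-181)/1 = sqrt(8730)*(1/9075) + (181/172)*1 = (3*sqrt(970))*(1/9075) + 181/172 = sqrt(970)/3025 + 181/172 = 181/172 + sqrt(970)/3025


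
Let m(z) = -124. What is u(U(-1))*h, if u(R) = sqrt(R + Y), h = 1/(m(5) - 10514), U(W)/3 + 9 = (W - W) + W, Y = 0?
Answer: -I*sqrt(30)/10638 ≈ -0.00051487*I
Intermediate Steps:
U(W) = -27 + 3*W (U(W) = -27 + 3*((W - W) + W) = -27 + 3*(0 + W) = -27 + 3*W)
h = -1/10638 (h = 1/(-124 - 10514) = 1/(-10638) = -1/10638 ≈ -9.4003e-5)
u(R) = sqrt(R) (u(R) = sqrt(R + 0) = sqrt(R))
u(U(-1))*h = sqrt(-27 + 3*(-1))*(-1/10638) = sqrt(-27 - 3)*(-1/10638) = sqrt(-30)*(-1/10638) = (I*sqrt(30))*(-1/10638) = -I*sqrt(30)/10638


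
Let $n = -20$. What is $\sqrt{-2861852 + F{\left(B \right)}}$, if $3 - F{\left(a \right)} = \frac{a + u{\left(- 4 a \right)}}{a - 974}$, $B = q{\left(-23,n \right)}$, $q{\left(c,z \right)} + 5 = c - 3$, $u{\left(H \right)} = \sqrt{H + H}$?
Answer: $\frac{\sqrt{-2890539067380 + 2010 \sqrt{62}}}{1005} \approx 1691.7 i$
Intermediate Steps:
$u{\left(H \right)} = \sqrt{2} \sqrt{H}$ ($u{\left(H \right)} = \sqrt{2 H} = \sqrt{2} \sqrt{H}$)
$q{\left(c,z \right)} = -8 + c$ ($q{\left(c,z \right)} = -5 + \left(c - 3\right) = -5 + \left(-3 + c\right) = -8 + c$)
$B = -31$ ($B = -8 - 23 = -31$)
$F{\left(a \right)} = 3 - \frac{a + 2 \sqrt{2} \sqrt{- a}}{-974 + a}$ ($F{\left(a \right)} = 3 - \frac{a + \sqrt{2} \sqrt{- 4 a}}{a - 974} = 3 - \frac{a + \sqrt{2} \cdot 2 \sqrt{- a}}{-974 + a} = 3 - \frac{a + 2 \sqrt{2} \sqrt{- a}}{-974 + a}$)
$\sqrt{-2861852 + F{\left(B \right)}} = \sqrt{-2861852 + \frac{2 \left(-1461 - 31 - \sqrt{2} \sqrt{\left(-1\right) \left(-31\right)}\right)}{-974 - 31}} = \sqrt{-2861852 + \frac{2 \left(-1461 - 31 - \sqrt{2} \sqrt{31}\right)}{-1005}} = \sqrt{-2861852 + 2 \left(- \frac{1}{1005}\right) \left(-1461 - 31 - \sqrt{62}\right)} = \sqrt{-2861852 + 2 \left(- \frac{1}{1005}\right) \left(-1492 - \sqrt{62}\right)} = \sqrt{-2861852 + \left(\frac{2984}{1005} + \frac{2 \sqrt{62}}{1005}\right)} = \sqrt{- \frac{2876158276}{1005} + \frac{2 \sqrt{62}}{1005}}$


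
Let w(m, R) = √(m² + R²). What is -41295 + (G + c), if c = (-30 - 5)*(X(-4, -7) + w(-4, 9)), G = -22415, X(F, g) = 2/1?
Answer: -63780 - 35*√97 ≈ -64125.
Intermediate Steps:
X(F, g) = 2 (X(F, g) = 2*1 = 2)
w(m, R) = √(R² + m²)
c = -70 - 35*√97 (c = (-30 - 5)*(2 + √(9² + (-4)²)) = -35*(2 + √(81 + 16)) = -35*(2 + √97) = -70 - 35*√97 ≈ -414.71)
-41295 + (G + c) = -41295 + (-22415 + (-70 - 35*√97)) = -41295 + (-22485 - 35*√97) = -63780 - 35*√97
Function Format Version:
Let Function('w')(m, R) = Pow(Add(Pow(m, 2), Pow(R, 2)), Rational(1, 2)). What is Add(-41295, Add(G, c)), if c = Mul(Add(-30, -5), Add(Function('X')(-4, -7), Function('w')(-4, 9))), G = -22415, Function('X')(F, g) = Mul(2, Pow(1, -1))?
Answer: Add(-63780, Mul(-35, Pow(97, Rational(1, 2)))) ≈ -64125.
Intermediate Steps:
Function('X')(F, g) = 2 (Function('X')(F, g) = Mul(2, 1) = 2)
Function('w')(m, R) = Pow(Add(Pow(R, 2), Pow(m, 2)), Rational(1, 2))
c = Add(-70, Mul(-35, Pow(97, Rational(1, 2)))) (c = Mul(Add(-30, -5), Add(2, Pow(Add(Pow(9, 2), Pow(-4, 2)), Rational(1, 2)))) = Mul(-35, Add(2, Pow(Add(81, 16), Rational(1, 2)))) = Mul(-35, Add(2, Pow(97, Rational(1, 2)))) = Add(-70, Mul(-35, Pow(97, Rational(1, 2)))) ≈ -414.71)
Add(-41295, Add(G, c)) = Add(-41295, Add(-22415, Add(-70, Mul(-35, Pow(97, Rational(1, 2)))))) = Add(-41295, Add(-22485, Mul(-35, Pow(97, Rational(1, 2))))) = Add(-63780, Mul(-35, Pow(97, Rational(1, 2))))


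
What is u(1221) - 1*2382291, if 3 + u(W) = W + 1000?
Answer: -2380073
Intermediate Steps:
u(W) = 997 + W (u(W) = -3 + (W + 1000) = -3 + (1000 + W) = 997 + W)
u(1221) - 1*2382291 = (997 + 1221) - 1*2382291 = 2218 - 2382291 = -2380073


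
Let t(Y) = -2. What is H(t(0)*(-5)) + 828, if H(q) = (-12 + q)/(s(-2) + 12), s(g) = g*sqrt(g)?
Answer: 15729/19 - I*sqrt(2)/38 ≈ 827.84 - 0.037216*I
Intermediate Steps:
s(g) = g**(3/2)
H(q) = (-12 + q)/(12 - 2*I*sqrt(2)) (H(q) = (-12 + q)/((-2)**(3/2) + 12) = (-12 + q)/(-2*I*sqrt(2) + 12) = (-12 + q)/(12 - 2*I*sqrt(2)))
H(t(0)*(-5)) + 828 = (-12 - 2*(-5))/(12 - 2*I*sqrt(2)) + 828 = (-12 + 10)/(12 - 2*I*sqrt(2)) + 828 = -2/(12 - 2*I*sqrt(2)) + 828 = 828 - 2/(12 - 2*I*sqrt(2))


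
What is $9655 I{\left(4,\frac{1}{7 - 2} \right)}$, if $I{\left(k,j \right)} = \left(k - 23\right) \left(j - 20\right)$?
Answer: $3632211$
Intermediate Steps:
$I{\left(k,j \right)} = \left(-23 + k\right) \left(-20 + j\right)$
$9655 I{\left(4,\frac{1}{7 - 2} \right)} = 9655 \left(460 - \frac{23}{7 - 2} - 80 + \frac{1}{7 - 2} \cdot 4\right) = 9655 \left(460 - \frac{23}{5} - 80 + \frac{1}{5} \cdot 4\right) = 9655 \left(460 - \frac{23}{5} - 80 + \frac{4}{5}\right) = 9655 \cdot \frac{1881}{5} = 3632211$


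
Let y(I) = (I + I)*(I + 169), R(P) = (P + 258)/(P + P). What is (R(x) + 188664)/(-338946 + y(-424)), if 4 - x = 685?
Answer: -28551199/18569508 ≈ -1.5375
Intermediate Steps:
x = -681 (x = 4 - 1*685 = 4 - 685 = -681)
R(P) = (258 + P)/(2*P) (R(P) = (258 + P)/((2*P)) = (258 + P)*(1/(2*P)) = (258 + P)/(2*P))
y(I) = 2*I*(169 + I) (y(I) = (2*I)*(169 + I) = 2*I*(169 + I))
(R(x) + 188664)/(-338946 + y(-424)) = ((1/2)*(258 - 681)/(-681) + 188664)/(-338946 + 2*(-424)*(169 - 424)) = ((1/2)*(-1/681)*(-423) + 188664)/(-338946 + 2*(-424)*(-255)) = (141/454 + 188664)/(-338946 + 216240) = (85653597/454)/(-122706) = (85653597/454)*(-1/122706) = -28551199/18569508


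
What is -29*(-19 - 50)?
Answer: 2001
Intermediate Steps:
-29*(-19 - 50) = -29*(-69) = 2001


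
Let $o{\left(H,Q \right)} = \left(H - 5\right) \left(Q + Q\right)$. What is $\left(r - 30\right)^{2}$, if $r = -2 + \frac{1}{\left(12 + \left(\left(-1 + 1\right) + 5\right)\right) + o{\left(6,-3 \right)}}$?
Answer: $\frac{123201}{121} \approx 1018.2$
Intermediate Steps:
$o{\left(H,Q \right)} = 2 Q \left(-5 + H\right)$ ($o{\left(H,Q \right)} = \left(-5 + H\right) 2 Q = 2 Q \left(-5 + H\right)$)
$r = - \frac{21}{11}$ ($r = -2 + \frac{1}{\left(12 + \left(\left(-1 + 1\right) + 5\right)\right) + 2 \left(-3\right) \left(-5 + 6\right)} = -2 + \frac{1}{\left(12 + \left(0 + 5\right)\right) + 2 \left(-3\right) 1} = -2 + \frac{1}{\left(12 + 5\right) - 6} = -2 + \frac{1}{17 - 6} = -2 + \frac{1}{11} = - \frac{21}{11} \approx -1.9091$)
$\left(r - 30\right)^{2} = \left(- \frac{21}{11} - 30\right)^{2} = \left(- \frac{351}{11}\right)^{2} = \frac{123201}{121}$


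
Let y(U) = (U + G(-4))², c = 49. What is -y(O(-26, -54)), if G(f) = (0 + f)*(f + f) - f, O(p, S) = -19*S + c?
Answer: -1234321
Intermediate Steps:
O(p, S) = 49 - 19*S (O(p, S) = -19*S + 49 = 49 - 19*S)
G(f) = -f + 2*f² (G(f) = f*(2*f) - f = 2*f² - f = -f + 2*f²)
y(U) = (36 + U)² (y(U) = (U - 4*(-1 + 2*(-4)))² = (U - 4*(-1 - 8))² = (U - 4*(-9))² = (U + 36)² = (36 + U)²)
-y(O(-26, -54)) = -(36 + (49 - 19*(-54)))² = -(36 + (49 + 1026))² = -(36 + 1075)² = -1*1111² = -1*1234321 = -1234321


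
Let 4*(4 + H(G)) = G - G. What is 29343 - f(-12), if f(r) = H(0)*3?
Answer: 29355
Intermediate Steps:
H(G) = -4 (H(G) = -4 + (G - G)/4 = -4 + (1/4)*0 = -4 + 0 = -4)
f(r) = -12 (f(r) = -4*3 = -12)
29343 - f(-12) = 29343 - 1*(-12) = 29343 + 12 = 29355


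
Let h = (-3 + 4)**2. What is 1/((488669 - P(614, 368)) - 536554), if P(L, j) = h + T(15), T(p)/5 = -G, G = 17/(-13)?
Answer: -13/622603 ≈ -2.0880e-5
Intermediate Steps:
h = 1 (h = 1**2 = 1)
G = -17/13 (G = 17*(-1/13) = -17/13 ≈ -1.3077)
T(p) = 85/13 (T(p) = 5*(-1*(-17/13)) = 5*(17/13) = 85/13)
P(L, j) = 98/13 (P(L, j) = 1 + 85/13 = 98/13)
1/((488669 - P(614, 368)) - 536554) = 1/((488669 - 1*98/13) - 536554) = 1/((488669 - 98/13) - 536554) = 1/(6352599/13 - 536554) = 1/(-622603/13) = -13/622603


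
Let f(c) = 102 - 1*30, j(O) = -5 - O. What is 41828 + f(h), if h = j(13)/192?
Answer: 41900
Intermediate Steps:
h = -3/32 (h = (-5 - 1*13)/192 = (-5 - 13)*(1/192) = -18*1/192 = -3/32 ≈ -0.093750)
f(c) = 72 (f(c) = 102 - 30 = 72)
41828 + f(h) = 41828 + 72 = 41900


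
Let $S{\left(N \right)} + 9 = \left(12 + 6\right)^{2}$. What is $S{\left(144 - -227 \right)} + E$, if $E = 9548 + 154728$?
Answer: $164591$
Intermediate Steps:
$S{\left(N \right)} = 315$ ($S{\left(N \right)} = -9 + \left(12 + 6\right)^{2} = -9 + 18^{2} = -9 + 324 = 315$)
$E = 164276$
$S{\left(144 - -227 \right)} + E = 315 + 164276 = 164591$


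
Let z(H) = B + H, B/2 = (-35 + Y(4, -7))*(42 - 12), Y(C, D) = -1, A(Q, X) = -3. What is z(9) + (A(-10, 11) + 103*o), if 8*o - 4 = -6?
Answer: -8719/4 ≈ -2179.8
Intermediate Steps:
o = -¼ (o = ½ + (⅛)*(-6) = ½ - ¾ = -¼ ≈ -0.25000)
B = -2160 (B = 2*((-35 - 1)*(42 - 12)) = 2*(-36*30) = 2*(-1080) = -2160)
z(H) = -2160 + H
z(9) + (A(-10, 11) + 103*o) = (-2160 + 9) + (-3 + 103*(-¼)) = -2151 + (-3 - 103/4) = -2151 - 115/4 = -8719/4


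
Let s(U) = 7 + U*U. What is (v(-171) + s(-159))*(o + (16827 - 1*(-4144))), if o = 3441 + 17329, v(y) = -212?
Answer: 1046697316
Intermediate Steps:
o = 20770
s(U) = 7 + U²
(v(-171) + s(-159))*(o + (16827 - 1*(-4144))) = (-212 + (7 + (-159)²))*(20770 + (16827 - 1*(-4144))) = (-212 + (7 + 25281))*(20770 + (16827 + 4144)) = (-212 + 25288)*(20770 + 20971) = 25076*41741 = 1046697316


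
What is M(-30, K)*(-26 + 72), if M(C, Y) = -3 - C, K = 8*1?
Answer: 1242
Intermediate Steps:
K = 8
M(-30, K)*(-26 + 72) = (-3 - 1*(-30))*(-26 + 72) = (-3 + 30)*46 = 27*46 = 1242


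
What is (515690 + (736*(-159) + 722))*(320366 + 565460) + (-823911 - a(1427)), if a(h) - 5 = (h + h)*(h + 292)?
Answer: 353782544546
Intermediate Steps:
a(h) = 5 + 2*h*(292 + h) (a(h) = 5 + (h + h)*(h + 292) = 5 + (2*h)*(292 + h) = 5 + 2*h*(292 + h))
(515690 + (736*(-159) + 722))*(320366 + 565460) + (-823911 - a(1427)) = (515690 + (736*(-159) + 722))*(320366 + 565460) + (-823911 - (5 + 2*1427**2 + 584*1427)) = (515690 + (-117024 + 722))*885826 + (-823911 - (5 + 2*2036329 + 833368)) = (515690 - 116302)*885826 + (-823911 - (5 + 4072658 + 833368)) = 399388*885826 + (-823911 - 1*4906031) = 353788274488 + (-823911 - 4906031) = 353788274488 - 5729942 = 353782544546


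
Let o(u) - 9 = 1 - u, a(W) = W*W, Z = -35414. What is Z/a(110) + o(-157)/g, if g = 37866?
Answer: -167370728/57272325 ≈ -2.9224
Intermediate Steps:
a(W) = W²
o(u) = 10 - u (o(u) = 9 + (1 - u) = 10 - u)
Z/a(110) + o(-157)/g = -35414/(110²) + (10 - 1*(-157))/37866 = -35414/12100 + (10 + 157)*(1/37866) = -35414*1/12100 + 167*(1/37866) = -17707/6050 + 167/37866 = -167370728/57272325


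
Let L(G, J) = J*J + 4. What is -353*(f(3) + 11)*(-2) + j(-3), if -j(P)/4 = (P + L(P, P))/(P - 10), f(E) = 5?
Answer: 146888/13 ≈ 11299.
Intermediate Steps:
L(G, J) = 4 + J² (L(G, J) = J² + 4 = 4 + J²)
j(P) = -4*(4 + P + P²)/(-10 + P) (j(P) = -4*(P + (4 + P²))/(P - 10) = -4*(4 + P + P²)/(-10 + P))
-353*(f(3) + 11)*(-2) + j(-3) = -353*(5 + 11)*(-2) + 4*(-4 - 1*(-3) - 1*(-3)²)/(-10 - 3) = -5648*(-2) + 4*(-4 + 3 - 1*9)/(-13) = -353*(-32) + 4*(-1/13)*(-4 + 3 - 9) = 11296 + 4*(-1/13)*(-10) = 11296 + 40/13 = 146888/13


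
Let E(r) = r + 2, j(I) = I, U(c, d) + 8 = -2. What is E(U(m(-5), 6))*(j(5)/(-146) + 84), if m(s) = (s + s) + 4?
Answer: -49036/73 ≈ -671.73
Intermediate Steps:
m(s) = 4 + 2*s (m(s) = 2*s + 4 = 4 + 2*s)
U(c, d) = -10 (U(c, d) = -8 - 2 = -10)
E(r) = 2 + r
E(U(m(-5), 6))*(j(5)/(-146) + 84) = (2 - 10)*(5/(-146) + 84) = -8*(5*(-1/146) + 84) = -8*(-5/146 + 84) = -8*12259/146 = -49036/73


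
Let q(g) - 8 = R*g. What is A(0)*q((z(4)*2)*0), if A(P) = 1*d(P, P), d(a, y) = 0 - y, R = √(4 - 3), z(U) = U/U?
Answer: 0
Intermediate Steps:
z(U) = 1
R = 1 (R = √1 = 1)
d(a, y) = -y
A(P) = -P (A(P) = 1*(-P) = -P)
q(g) = 8 + g (q(g) = 8 + 1*g = 8 + g)
A(0)*q((z(4)*2)*0) = (-1*0)*(8 + (1*2)*0) = 0*(8 + 2*0) = 0*(8 + 0) = 0*8 = 0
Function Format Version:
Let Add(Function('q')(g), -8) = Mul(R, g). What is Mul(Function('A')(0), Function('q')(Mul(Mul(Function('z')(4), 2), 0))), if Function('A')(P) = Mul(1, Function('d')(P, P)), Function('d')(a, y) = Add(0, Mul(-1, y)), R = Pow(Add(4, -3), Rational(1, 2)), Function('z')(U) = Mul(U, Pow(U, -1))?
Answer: 0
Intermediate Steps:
Function('z')(U) = 1
R = 1 (R = Pow(1, Rational(1, 2)) = 1)
Function('d')(a, y) = Mul(-1, y)
Function('A')(P) = Mul(-1, P) (Function('A')(P) = Mul(1, Mul(-1, P)) = Mul(-1, P))
Function('q')(g) = Add(8, g) (Function('q')(g) = Add(8, Mul(1, g)) = Add(8, g))
Mul(Function('A')(0), Function('q')(Mul(Mul(Function('z')(4), 2), 0))) = Mul(Mul(-1, 0), Add(8, Mul(Mul(1, 2), 0))) = Mul(0, Add(8, Mul(2, 0))) = Mul(0, Add(8, 0)) = Mul(0, 8) = 0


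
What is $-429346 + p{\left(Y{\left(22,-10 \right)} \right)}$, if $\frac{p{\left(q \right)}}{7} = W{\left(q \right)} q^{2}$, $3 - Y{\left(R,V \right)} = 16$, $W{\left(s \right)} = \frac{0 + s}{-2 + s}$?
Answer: $- \frac{6424811}{15} \approx -4.2832 \cdot 10^{5}$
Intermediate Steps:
$W{\left(s \right)} = \frac{s}{-2 + s}$
$Y{\left(R,V \right)} = -13$ ($Y{\left(R,V \right)} = 3 - 16 = -13$)
$p{\left(q \right)} = \frac{7 q^{3}}{-2 + q}$ ($p{\left(q \right)} = 7 \frac{q}{-2 + q} q^{2} = 7 \frac{q^{3}}{-2 + q} = \frac{7 q^{3}}{-2 + q}$)
$-429346 + p{\left(Y{\left(22,-10 \right)} \right)} = -429346 + \frac{7 \left(-13\right)^{3}}{-2 - 13} = -429346 + 7 \left(-2197\right) \frac{1}{-15} = -429346 + 7 \left(-2197\right) \left(- \frac{1}{15}\right) = -429346 + \frac{15379}{15} = - \frac{6424811}{15}$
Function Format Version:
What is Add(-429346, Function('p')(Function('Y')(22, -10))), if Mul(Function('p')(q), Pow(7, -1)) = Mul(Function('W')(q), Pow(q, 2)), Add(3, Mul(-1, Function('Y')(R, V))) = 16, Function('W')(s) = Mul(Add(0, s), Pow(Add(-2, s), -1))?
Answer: Rational(-6424811, 15) ≈ -4.2832e+5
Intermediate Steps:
Function('W')(s) = Mul(s, Pow(Add(-2, s), -1))
Function('Y')(R, V) = -13 (Function('Y')(R, V) = Add(3, Mul(-1, 16)) = Add(3, -16) = -13)
Function('p')(q) = Mul(7, Pow(q, 3), Pow(Add(-2, q), -1)) (Function('p')(q) = Mul(7, Mul(Mul(q, Pow(Add(-2, q), -1)), Pow(q, 2))) = Mul(7, Mul(Pow(q, 3), Pow(Add(-2, q), -1))) = Mul(7, Pow(q, 3), Pow(Add(-2, q), -1)))
Add(-429346, Function('p')(Function('Y')(22, -10))) = Add(-429346, Mul(7, Pow(-13, 3), Pow(Add(-2, -13), -1))) = Add(-429346, Mul(7, -2197, Pow(-15, -1))) = Add(-429346, Mul(7, -2197, Rational(-1, 15))) = Add(-429346, Rational(15379, 15)) = Rational(-6424811, 15)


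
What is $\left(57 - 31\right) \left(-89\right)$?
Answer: $-2314$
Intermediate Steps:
$\left(57 - 31\right) \left(-89\right) = 26 \left(-89\right) = -2314$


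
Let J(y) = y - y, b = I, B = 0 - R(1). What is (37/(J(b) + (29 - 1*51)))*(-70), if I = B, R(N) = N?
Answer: 1295/11 ≈ 117.73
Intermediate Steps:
B = -1 (B = 0 - 1*1 = 0 - 1 = -1)
I = -1
b = -1
J(y) = 0
(37/(J(b) + (29 - 1*51)))*(-70) = (37/(0 + (29 - 1*51)))*(-70) = (37/(0 + (29 - 51)))*(-70) = (37/(0 - 22))*(-70) = (37/(-22))*(-70) = (37*(-1/22))*(-70) = -37/22*(-70) = 1295/11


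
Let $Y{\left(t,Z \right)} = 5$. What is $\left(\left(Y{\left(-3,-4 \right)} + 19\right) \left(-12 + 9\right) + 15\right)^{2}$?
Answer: $3249$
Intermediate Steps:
$\left(\left(Y{\left(-3,-4 \right)} + 19\right) \left(-12 + 9\right) + 15\right)^{2} = \left(\left(5 + 19\right) \left(-12 + 9\right) + 15\right)^{2} = \left(24 \left(-3\right) + 15\right)^{2} = \left(-72 + 15\right)^{2} = \left(-57\right)^{2} = 3249$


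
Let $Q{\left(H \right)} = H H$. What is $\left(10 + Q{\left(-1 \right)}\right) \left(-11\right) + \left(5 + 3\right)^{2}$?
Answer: $-57$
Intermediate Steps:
$Q{\left(H \right)} = H^{2}$
$\left(10 + Q{\left(-1 \right)}\right) \left(-11\right) + \left(5 + 3\right)^{2} = \left(10 + \left(-1\right)^{2}\right) \left(-11\right) + \left(5 + 3\right)^{2} = \left(10 + 1\right) \left(-11\right) + 8^{2} = 11 \left(-11\right) + 64 = -121 + 64 = -57$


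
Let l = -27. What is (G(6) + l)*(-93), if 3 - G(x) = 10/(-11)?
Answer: 23622/11 ≈ 2147.5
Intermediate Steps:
G(x) = 43/11 (G(x) = 3 - 10/(-11) = 3 - 10*(-1)/11 = 3 - 1*(-10/11) = 3 + 10/11 = 43/11)
(G(6) + l)*(-93) = (43/11 - 27)*(-93) = -254/11*(-93) = 23622/11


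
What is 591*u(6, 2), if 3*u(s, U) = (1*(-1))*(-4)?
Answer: 788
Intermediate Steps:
u(s, U) = 4/3 (u(s, U) = ((1*(-1))*(-4))/3 = (-1*(-4))/3 = (1/3)*4 = 4/3)
591*u(6, 2) = 591*(4/3) = 788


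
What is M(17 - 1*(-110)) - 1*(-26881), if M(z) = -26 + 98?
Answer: 26953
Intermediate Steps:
M(z) = 72
M(17 - 1*(-110)) - 1*(-26881) = 72 - 1*(-26881) = 72 + 26881 = 26953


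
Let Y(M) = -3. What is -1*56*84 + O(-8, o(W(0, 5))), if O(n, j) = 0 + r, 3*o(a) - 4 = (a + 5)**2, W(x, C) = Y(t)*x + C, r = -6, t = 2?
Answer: -4710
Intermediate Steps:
W(x, C) = C - 3*x (W(x, C) = -3*x + C = C - 3*x)
o(a) = 4/3 + (5 + a)**2/3 (o(a) = 4/3 + (a + 5)**2/3 = 4/3 + (5 + a)**2/3)
O(n, j) = -6 (O(n, j) = 0 - 6 = -6)
-1*56*84 + O(-8, o(W(0, 5))) = -1*56*84 - 6 = -56*84 - 6 = -4704 - 6 = -4710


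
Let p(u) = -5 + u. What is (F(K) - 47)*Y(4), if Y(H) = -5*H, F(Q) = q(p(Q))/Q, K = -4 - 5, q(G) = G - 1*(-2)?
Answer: 2740/3 ≈ 913.33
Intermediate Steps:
q(G) = 2 + G (q(G) = G + 2 = 2 + G)
K = -9
F(Q) = (-3 + Q)/Q (F(Q) = (2 + (-5 + Q))/Q = (-3 + Q)/Q)
(F(K) - 47)*Y(4) = ((-3 - 9)/(-9) - 47)*(-5*4) = (-⅑*(-12) - 47)*(-20) = (4/3 - 47)*(-20) = -137/3*(-20) = 2740/3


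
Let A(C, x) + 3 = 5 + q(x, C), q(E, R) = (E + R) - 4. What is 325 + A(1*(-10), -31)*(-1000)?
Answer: 43325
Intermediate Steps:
q(E, R) = -4 + E + R
A(C, x) = -2 + C + x (A(C, x) = -3 + (5 + (-4 + x + C)) = -3 + (5 + (-4 + C + x)) = -3 + (1 + C + x) = -2 + C + x)
325 + A(1*(-10), -31)*(-1000) = 325 + (-2 + 1*(-10) - 31)*(-1000) = 325 + (-2 - 10 - 31)*(-1000) = 325 - 43*(-1000) = 325 + 43000 = 43325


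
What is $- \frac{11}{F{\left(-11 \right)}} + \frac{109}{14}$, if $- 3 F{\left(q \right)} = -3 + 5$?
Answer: $\frac{170}{7} \approx 24.286$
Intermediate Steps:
$F{\left(q \right)} = - \frac{2}{3}$ ($F{\left(q \right)} = - \frac{-3 + 5}{3} = \left(- \frac{1}{3}\right) 2 = - \frac{2}{3}$)
$- \frac{11}{F{\left(-11 \right)}} + \frac{109}{14} = - \frac{11}{- \frac{2}{3}} + \frac{109}{14} = \left(-11\right) \left(- \frac{3}{2}\right) + 109 \cdot \frac{1}{14} = \frac{33}{2} + \frac{109}{14} = \frac{170}{7}$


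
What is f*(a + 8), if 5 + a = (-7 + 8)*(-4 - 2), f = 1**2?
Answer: -3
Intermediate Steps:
f = 1
a = -11 (a = -5 + (-7 + 8)*(-4 - 2) = -5 + 1*(-6) = -5 - 6 = -11)
f*(a + 8) = 1*(-11 + 8) = 1*(-3) = -3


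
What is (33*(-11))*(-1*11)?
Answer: 3993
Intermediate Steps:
(33*(-11))*(-1*11) = -363*(-11) = 3993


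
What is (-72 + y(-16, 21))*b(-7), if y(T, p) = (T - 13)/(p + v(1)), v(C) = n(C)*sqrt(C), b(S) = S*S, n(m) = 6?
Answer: -96677/27 ≈ -3580.6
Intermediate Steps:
b(S) = S**2
v(C) = 6*sqrt(C)
y(T, p) = (-13 + T)/(6 + p) (y(T, p) = (T - 13)/(p + 6*sqrt(1)) = (-13 + T)/(p + 6*1) = (-13 + T)/(p + 6) = (-13 + T)/(6 + p))
(-72 + y(-16, 21))*b(-7) = (-72 + (-13 - 16)/(6 + 21))*(-7)**2 = (-72 - 29/27)*49 = -1973/27*49 = -96677/27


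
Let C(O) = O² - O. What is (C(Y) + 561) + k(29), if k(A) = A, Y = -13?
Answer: 772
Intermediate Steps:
(C(Y) + 561) + k(29) = (-13*(-1 - 13) + 561) + 29 = (-13*(-14) + 561) + 29 = (182 + 561) + 29 = 743 + 29 = 772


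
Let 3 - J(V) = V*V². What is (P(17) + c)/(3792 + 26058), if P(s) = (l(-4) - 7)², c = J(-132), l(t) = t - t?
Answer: 230002/2985 ≈ 77.053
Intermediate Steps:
l(t) = 0
J(V) = 3 - V³ (J(V) = 3 - V*V² = 3 - V³)
c = 2299971 (c = 3 - 1*(-132)³ = 3 - 1*(-2299968) = 3 + 2299968 = 2299971)
P(s) = 49 (P(s) = (0 - 7)² = (-7)² = 49)
(P(17) + c)/(3792 + 26058) = (49 + 2299971)/(3792 + 26058) = 2300020/29850 = 2300020*(1/29850) = 230002/2985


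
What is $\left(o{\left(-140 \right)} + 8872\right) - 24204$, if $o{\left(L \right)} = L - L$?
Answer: $-15332$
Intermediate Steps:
$o{\left(L \right)} = 0$
$\left(o{\left(-140 \right)} + 8872\right) - 24204 = \left(0 + 8872\right) - 24204 = 8872 - 24204 = -15332$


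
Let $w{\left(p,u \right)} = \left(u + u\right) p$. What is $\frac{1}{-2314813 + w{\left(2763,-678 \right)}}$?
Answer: $- \frac{1}{6061441} \approx -1.6498 \cdot 10^{-7}$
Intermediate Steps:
$w{\left(p,u \right)} = 2 p u$ ($w{\left(p,u \right)} = 2 u p = 2 p u$)
$\frac{1}{-2314813 + w{\left(2763,-678 \right)}} = \frac{1}{-2314813 + 2 \cdot 2763 \left(-678\right)} = \frac{1}{-2314813 - 3746628} = \frac{1}{-6061441} = - \frac{1}{6061441}$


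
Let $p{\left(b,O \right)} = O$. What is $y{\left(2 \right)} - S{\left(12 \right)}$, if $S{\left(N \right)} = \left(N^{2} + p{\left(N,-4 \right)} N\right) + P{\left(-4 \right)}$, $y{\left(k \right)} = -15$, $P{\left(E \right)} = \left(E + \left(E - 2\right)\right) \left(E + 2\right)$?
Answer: $-131$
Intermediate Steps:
$P{\left(E \right)} = \left(-2 + 2 E\right) \left(2 + E\right)$ ($P{\left(E \right)} = \left(E + \left(E - 2\right)\right) \left(2 + E\right) = \left(E + \left(-2 + E\right)\right) \left(2 + E\right) = \left(-2 + 2 E\right) \left(2 + E\right)$)
$S{\left(N \right)} = 20 + N^{2} - 4 N$ ($S{\left(N \right)} = \left(N^{2} - 4 N\right) + \left(-4 + 2 \left(-4\right) + 2 \left(-4\right)^{2}\right) = \left(N^{2} - 4 N\right) - -20 = \left(N^{2} - 4 N\right) + 20 = 20 + N^{2} - 4 N$)
$y{\left(2 \right)} - S{\left(12 \right)} = -15 - \left(20 + 12^{2} - 48\right) = -15 - \left(20 + 144 - 48\right) = -15 - 116 = -131$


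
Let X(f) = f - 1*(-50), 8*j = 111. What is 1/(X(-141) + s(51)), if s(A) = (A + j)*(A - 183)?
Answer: -2/17309 ≈ -0.00011555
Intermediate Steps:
j = 111/8 (j = (⅛)*111 = 111/8 ≈ 13.875)
X(f) = 50 + f (X(f) = f + 50 = 50 + f)
s(A) = (-183 + A)*(111/8 + A) (s(A) = (A + 111/8)*(A - 183) = (111/8 + A)*(-183 + A) = (-183 + A)*(111/8 + A))
1/(X(-141) + s(51)) = 1/((50 - 141) + (-20313/8 + 51² - 1353/8*51)) = 1/(-91 + (-20313/8 + 2601 - 69003/8)) = 1/(-91 - 17127/2) = 1/(-17309/2) = -2/17309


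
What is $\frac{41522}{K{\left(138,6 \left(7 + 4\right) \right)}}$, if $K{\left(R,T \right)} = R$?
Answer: $\frac{20761}{69} \approx 300.88$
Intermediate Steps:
$\frac{41522}{K{\left(138,6 \left(7 + 4\right) \right)}} = \frac{41522}{138} = 41522 \cdot \frac{1}{138} = \frac{20761}{69}$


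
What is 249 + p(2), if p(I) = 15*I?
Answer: 279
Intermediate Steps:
249 + p(2) = 249 + 15*2 = 249 + 30 = 279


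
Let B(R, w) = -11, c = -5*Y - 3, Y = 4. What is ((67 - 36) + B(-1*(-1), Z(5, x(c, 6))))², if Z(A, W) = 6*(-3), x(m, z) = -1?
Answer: 400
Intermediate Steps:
c = -23 (c = -5*4 - 3 = -20 - 3 = -23)
Z(A, W) = -18
((67 - 36) + B(-1*(-1), Z(5, x(c, 6))))² = ((67 - 36) - 11)² = (31 - 11)² = 20² = 400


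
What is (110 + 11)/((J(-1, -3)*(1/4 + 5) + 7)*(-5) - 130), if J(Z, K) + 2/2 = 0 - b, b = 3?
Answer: -121/60 ≈ -2.0167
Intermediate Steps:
J(Z, K) = -4 (J(Z, K) = -1 + (0 - 1*3) = -1 + (0 - 3) = -1 - 3 = -4)
(110 + 11)/((J(-1, -3)*(1/4 + 5) + 7)*(-5) - 130) = (110 + 11)/((-4*(1/4 + 5) + 7)*(-5) - 130) = 121/((-4*(¼ + 5) + 7)*(-5) - 130) = 121/((-4*21/4 + 7)*(-5) - 130) = 121/((-21 + 7)*(-5) - 130) = 121/(-14*(-5) - 130) = 121/(70 - 130) = 121/(-60) = -1/60*121 = -121/60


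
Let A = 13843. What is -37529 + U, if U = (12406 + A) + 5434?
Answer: -5846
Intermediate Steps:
U = 31683 (U = (12406 + 13843) + 5434 = 26249 + 5434 = 31683)
-37529 + U = -37529 + 31683 = -5846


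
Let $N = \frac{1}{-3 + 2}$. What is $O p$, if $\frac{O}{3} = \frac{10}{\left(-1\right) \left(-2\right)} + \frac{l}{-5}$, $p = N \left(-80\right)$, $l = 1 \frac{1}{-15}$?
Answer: $\frac{6016}{5} \approx 1203.2$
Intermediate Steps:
$N = -1$ ($N = \frac{1}{-1} = -1$)
$l = - \frac{1}{15}$ ($l = 1 \left(- \frac{1}{15}\right) = - \frac{1}{15} \approx -0.066667$)
$p = 80$ ($p = \left(-1\right) \left(-80\right) = 80$)
$O = \frac{376}{25}$ ($O = 3 \left(\frac{10}{\left(-1\right) \left(-2\right)} - \frac{1}{15 \left(-5\right)}\right) = 3 \left(\frac{10}{2} - - \frac{1}{75}\right) = 3 \left(10 \cdot \frac{1}{2} + \frac{1}{75}\right) = 3 \left(5 + \frac{1}{75}\right) = 3 \cdot \frac{376}{75} = \frac{376}{25} \approx 15.04$)
$O p = \frac{376}{25} \cdot 80 = \frac{6016}{5}$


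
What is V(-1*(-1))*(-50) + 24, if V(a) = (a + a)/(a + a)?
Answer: -26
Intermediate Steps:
V(a) = 1 (V(a) = (2*a)/((2*a)) = (2*a)*(1/(2*a)) = 1)
V(-1*(-1))*(-50) + 24 = 1*(-50) + 24 = -50 + 24 = -26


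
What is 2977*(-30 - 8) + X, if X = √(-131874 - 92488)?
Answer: -113126 + I*√224362 ≈ -1.1313e+5 + 473.67*I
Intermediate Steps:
X = I*√224362 (X = √(-224362) = I*√224362 ≈ 473.67*I)
2977*(-30 - 8) + X = 2977*(-30 - 8) + I*√224362 = 2977*(-38) + I*√224362 = -113126 + I*√224362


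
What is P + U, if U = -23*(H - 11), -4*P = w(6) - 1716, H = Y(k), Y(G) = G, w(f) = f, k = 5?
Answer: 1131/2 ≈ 565.50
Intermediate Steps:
H = 5
P = 855/2 (P = -(6 - 1716)/4 = -¼*(-1710) = 855/2 ≈ 427.50)
U = 138 (U = -23*(5 - 11) = -23*(-6) = 138)
P + U = 855/2 + 138 = 1131/2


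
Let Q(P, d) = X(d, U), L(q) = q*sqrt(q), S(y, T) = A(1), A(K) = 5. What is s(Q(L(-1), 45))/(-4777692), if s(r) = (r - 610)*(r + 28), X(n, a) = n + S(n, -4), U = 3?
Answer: 3640/398141 ≈ 0.0091425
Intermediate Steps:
S(y, T) = 5
X(n, a) = 5 + n (X(n, a) = n + 5 = 5 + n)
L(q) = q**(3/2)
Q(P, d) = 5 + d
s(r) = (-610 + r)*(28 + r)
s(Q(L(-1), 45))/(-4777692) = (-17080 + (5 + 45)**2 - 582*(5 + 45))/(-4777692) = (-17080 + 50**2 - 582*50)*(-1/4777692) = (-17080 + 2500 - 29100)*(-1/4777692) = -43680*(-1/4777692) = 3640/398141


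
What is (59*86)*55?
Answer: 279070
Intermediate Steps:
(59*86)*55 = 5074*55 = 279070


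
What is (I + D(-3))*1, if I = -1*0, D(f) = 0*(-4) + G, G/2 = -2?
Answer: -4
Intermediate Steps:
G = -4 (G = 2*(-2) = -4)
D(f) = -4 (D(f) = 0*(-4) - 4 = 0 - 4 = -4)
I = 0
(I + D(-3))*1 = (0 - 4)*1 = -4*1 = -4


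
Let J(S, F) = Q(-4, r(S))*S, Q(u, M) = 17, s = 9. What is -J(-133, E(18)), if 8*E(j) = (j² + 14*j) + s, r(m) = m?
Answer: 2261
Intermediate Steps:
E(j) = 9/8 + j²/8 + 7*j/4 (E(j) = ((j² + 14*j) + 9)/8 = (9 + j² + 14*j)/8 = 9/8 + j²/8 + 7*j/4)
J(S, F) = 17*S
-J(-133, E(18)) = -17*(-133) = -1*(-2261) = 2261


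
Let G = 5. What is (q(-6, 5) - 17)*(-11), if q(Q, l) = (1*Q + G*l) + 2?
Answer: -44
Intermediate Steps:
q(Q, l) = 2 + Q + 5*l (q(Q, l) = (1*Q + 5*l) + 2 = (Q + 5*l) + 2 = 2 + Q + 5*l)
(q(-6, 5) - 17)*(-11) = ((2 - 6 + 5*5) - 17)*(-11) = ((2 - 6 + 25) - 17)*(-11) = (21 - 17)*(-11) = 4*(-11) = -44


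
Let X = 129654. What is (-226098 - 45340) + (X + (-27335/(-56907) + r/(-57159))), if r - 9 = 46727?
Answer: -51243178668031/361416357 ≈ -1.4178e+5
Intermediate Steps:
r = 46736 (r = 9 + 46727 = 46736)
(-226098 - 45340) + (X + (-27335/(-56907) + r/(-57159))) = (-226098 - 45340) + (129654 + (-27335/(-56907) + 46736/(-57159))) = -271438 + (129654 + (-27335*(-1/56907) + 46736*(-1/57159))) = -271438 + (129654 + (27335/56907 - 46736/57159)) = -271438 + (129654 - 121907143/361416357) = -271438 + 46858954443335/361416357 = -51243178668031/361416357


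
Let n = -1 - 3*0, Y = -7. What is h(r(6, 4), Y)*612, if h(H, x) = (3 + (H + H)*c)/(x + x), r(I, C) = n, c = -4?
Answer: -3366/7 ≈ -480.86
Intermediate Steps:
n = -1 (n = -1 + 0 = -1)
r(I, C) = -1
h(H, x) = (3 - 8*H)/(2*x) (h(H, x) = (3 + (H + H)*(-4))/(x + x) = (3 + (2*H)*(-4))/((2*x)) = (3 - 8*H)*(1/(2*x)) = (3 - 8*H)/(2*x))
h(r(6, 4), Y)*612 = ((½)*(3 - 8*(-1))/(-7))*612 = ((½)*(-⅐)*(3 + 8))*612 = ((½)*(-⅐)*11)*612 = -11/14*612 = -3366/7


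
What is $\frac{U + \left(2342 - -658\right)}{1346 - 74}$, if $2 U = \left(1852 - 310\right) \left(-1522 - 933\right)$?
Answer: $- \frac{629935}{424} \approx -1485.7$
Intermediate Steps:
$U = -1892805$ ($U = \frac{\left(1852 - 310\right) \left(-1522 - 933\right)}{2} = \frac{1542 \left(-2455\right)}{2} = \frac{1}{2} \left(-3785610\right) = -1892805$)
$\frac{U + \left(2342 - -658\right)}{1346 - 74} = \frac{-1892805 + \left(2342 - -658\right)}{1346 - 74} = \frac{-1892805 + \left(2342 + 658\right)}{1272} = \left(-1892805 + 3000\right) \frac{1}{1272} = \left(-1889805\right) \frac{1}{1272} = - \frac{629935}{424}$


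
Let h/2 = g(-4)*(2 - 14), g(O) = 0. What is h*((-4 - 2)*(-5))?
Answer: 0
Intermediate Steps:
h = 0 (h = 2*(0*(2 - 14)) = 2*(0*(-12)) = 2*0 = 0)
h*((-4 - 2)*(-5)) = 0*((-4 - 2)*(-5)) = 0*(-6*(-5)) = 0*30 = 0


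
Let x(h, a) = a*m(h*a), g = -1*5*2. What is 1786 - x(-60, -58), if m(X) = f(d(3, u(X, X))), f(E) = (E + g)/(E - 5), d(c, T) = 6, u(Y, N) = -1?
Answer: 1554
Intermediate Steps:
g = -10 (g = -5*2 = -10)
f(E) = (-10 + E)/(-5 + E) (f(E) = (E - 10)/(E - 5) = (-10 + E)/(-5 + E))
m(X) = -4 (m(X) = (-10 + 6)/(-5 + 6) = -4/1 = 1*(-4) = -4)
x(h, a) = -4*a (x(h, a) = a*(-4) = -4*a)
1786 - x(-60, -58) = 1786 - (-4)*(-58) = 1786 - 1*232 = 1786 - 232 = 1554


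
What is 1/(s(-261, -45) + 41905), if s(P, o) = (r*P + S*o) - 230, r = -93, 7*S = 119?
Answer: 1/65183 ≈ 1.5341e-5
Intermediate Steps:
S = 17 (S = (⅐)*119 = 17)
s(P, o) = -230 - 93*P + 17*o (s(P, o) = (-93*P + 17*o) - 230 = -230 - 93*P + 17*o)
1/(s(-261, -45) + 41905) = 1/((-230 - 93*(-261) + 17*(-45)) + 41905) = 1/((-230 + 24273 - 765) + 41905) = 1/(23278 + 41905) = 1/65183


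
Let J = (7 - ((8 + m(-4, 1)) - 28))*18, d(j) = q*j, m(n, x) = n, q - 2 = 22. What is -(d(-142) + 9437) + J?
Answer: -5471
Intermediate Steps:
q = 24 (q = 2 + 22 = 24)
d(j) = 24*j
J = 558 (J = (7 - ((8 - 4) - 28))*18 = (7 - (4 - 28))*18 = (7 - 1*(-24))*18 = (7 + 24)*18 = 31*18 = 558)
-(d(-142) + 9437) + J = -(24*(-142) + 9437) + 558 = -(-3408 + 9437) + 558 = -1*6029 + 558 = -6029 + 558 = -5471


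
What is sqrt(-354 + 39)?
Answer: 3*I*sqrt(35) ≈ 17.748*I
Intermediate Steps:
sqrt(-354 + 39) = sqrt(-315) = 3*I*sqrt(35)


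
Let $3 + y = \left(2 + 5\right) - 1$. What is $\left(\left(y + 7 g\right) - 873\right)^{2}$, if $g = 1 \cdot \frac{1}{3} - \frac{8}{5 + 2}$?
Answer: $\frac{6901129}{9} \approx 7.6679 \cdot 10^{5}$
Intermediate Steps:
$g = - \frac{17}{21}$ ($g = 1 \cdot \frac{1}{3} - \frac{8}{7} = \frac{1}{3} - \frac{8}{7} = - \frac{17}{21} \approx -0.80952$)
$y = 3$ ($y = -3 + \left(\left(2 + 5\right) - 1\right) = -3 + \left(7 - 1\right) = -3 + 6 = 3$)
$\left(\left(y + 7 g\right) - 873\right)^{2} = \left(\left(3 + 7 \left(- \frac{17}{21}\right)\right) - 873\right)^{2} = \left(\left(3 - \frac{17}{3}\right) - 873\right)^{2} = \left(- \frac{8}{3} - 873\right)^{2} = \left(- \frac{2627}{3}\right)^{2} = \frac{6901129}{9}$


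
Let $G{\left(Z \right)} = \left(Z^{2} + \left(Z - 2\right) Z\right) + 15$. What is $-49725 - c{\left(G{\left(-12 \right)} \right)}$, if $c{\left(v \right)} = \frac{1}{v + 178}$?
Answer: $- \frac{25111126}{505} \approx -49725.0$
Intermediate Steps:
$G{\left(Z \right)} = 15 + Z^{2} + Z \left(-2 + Z\right)$ ($G{\left(Z \right)} = \left(Z^{2} + \left(Z - 2\right) Z\right) + 15 = \left(Z^{2} + \left(-2 + Z\right) Z\right) + 15 = \left(Z^{2} + Z \left(-2 + Z\right)\right) + 15 = 15 + Z^{2} + Z \left(-2 + Z\right)$)
$c{\left(v \right)} = \frac{1}{178 + v}$
$-49725 - c{\left(G{\left(-12 \right)} \right)} = -49725 - \frac{1}{178 + \left(15 - -24 + 2 \left(-12\right)^{2}\right)} = -49725 - \frac{1}{178 + \left(15 + 24 + 2 \cdot 144\right)} = -49725 - \frac{1}{178 + \left(15 + 24 + 288\right)} = -49725 - \frac{1}{178 + 327} = -49725 - \frac{1}{505} = - \frac{25111126}{505}$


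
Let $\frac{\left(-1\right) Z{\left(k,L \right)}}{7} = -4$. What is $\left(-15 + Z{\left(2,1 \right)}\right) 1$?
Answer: $13$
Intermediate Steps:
$Z{\left(k,L \right)} = 28$ ($Z{\left(k,L \right)} = \left(-7\right) \left(-4\right) = 28$)
$\left(-15 + Z{\left(2,1 \right)}\right) 1 = \left(-15 + 28\right) 1 = 13 \cdot 1 = 13$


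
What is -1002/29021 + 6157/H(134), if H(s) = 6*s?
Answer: 177876689/23332884 ≈ 7.6234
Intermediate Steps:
-1002/29021 + 6157/H(134) = -1002/29021 + 6157/((6*134)) = -1002*1/29021 + 6157/804 = -1002/29021 + 6157*(1/804) = -1002/29021 + 6157/804 = 177876689/23332884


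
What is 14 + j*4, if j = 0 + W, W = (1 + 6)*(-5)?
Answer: -126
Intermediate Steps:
W = -35 (W = 7*(-5) = -35)
j = -35 (j = 0 - 35 = -35)
14 + j*4 = 14 - 35*4 = 14 - 140 = -126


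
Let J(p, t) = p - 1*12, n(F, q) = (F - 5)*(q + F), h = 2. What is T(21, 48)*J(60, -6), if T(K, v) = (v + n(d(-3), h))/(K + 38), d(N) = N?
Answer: 2688/59 ≈ 45.559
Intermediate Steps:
n(F, q) = (-5 + F)*(F + q)
J(p, t) = -12 + p (J(p, t) = p - 12 = -12 + p)
T(K, v) = (8 + v)/(38 + K) (T(K, v) = (v + ((-3)² - 5*(-3) - 5*2 - 3*2))/(K + 38) = (v + (9 + 15 - 10 - 6))/(38 + K) = (v + 8)/(38 + K) = (8 + v)/(38 + K))
T(21, 48)*J(60, -6) = ((8 + 48)/(38 + 21))*(-12 + 60) = (56/59)*48 = 2688/59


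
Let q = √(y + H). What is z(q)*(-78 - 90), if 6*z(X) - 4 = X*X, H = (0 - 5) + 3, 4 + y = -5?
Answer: 196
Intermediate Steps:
y = -9 (y = -4 - 5 = -9)
H = -2 (H = -5 + 3 = -2)
q = I*√11 (q = √(-9 - 2) = √(-11) = I*√11 ≈ 3.3166*I)
z(X) = ⅔ + X²/6 (z(X) = ⅔ + (X*X)/6 = ⅔ + X²/6)
z(q)*(-78 - 90) = (⅔ + (I*√11)²/6)*(-78 - 90) = (⅔ + (⅙)*(-11))*(-168) = (⅔ - 11/6)*(-168) = -7/6*(-168) = 196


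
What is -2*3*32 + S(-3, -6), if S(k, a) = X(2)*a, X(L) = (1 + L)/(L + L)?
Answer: -393/2 ≈ -196.50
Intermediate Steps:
X(L) = (1 + L)/(2*L) (X(L) = (1 + L)/((2*L)) = (1 + L)*(1/(2*L)) = (1 + L)/(2*L))
S(k, a) = 3*a/4 (S(k, a) = ((½)*(1 + 2)/2)*a = ((½)*(½)*3)*a = 3*a/4)
-2*3*32 + S(-3, -6) = -2*3*32 + (¾)*(-6) = -6*32 - 9/2 = -192 - 9/2 = -393/2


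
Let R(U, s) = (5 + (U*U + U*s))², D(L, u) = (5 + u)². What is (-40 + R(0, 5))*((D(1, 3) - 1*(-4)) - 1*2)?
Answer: -990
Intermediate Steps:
R(U, s) = (5 + U² + U*s)² (R(U, s) = (5 + (U² + U*s))² = (5 + U² + U*s)²)
(-40 + R(0, 5))*((D(1, 3) - 1*(-4)) - 1*2) = (-40 + (5 + 0² + 0*5)²)*(((5 + 3)² - 1*(-4)) - 1*2) = (-40 + (5 + 0 + 0)²)*((8² + 4) - 2) = (-40 + 5²)*((64 + 4) - 2) = (-40 + 25)*(68 - 2) = -15*66 = -990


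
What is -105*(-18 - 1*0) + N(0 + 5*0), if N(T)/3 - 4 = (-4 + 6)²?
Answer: 1914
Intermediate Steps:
N(T) = 24 (N(T) = 12 + 3*(-4 + 6)² = 12 + 3*2² = 12 + 3*4 = 12 + 12 = 24)
-105*(-18 - 1*0) + N(0 + 5*0) = -105*(-18 - 1*0) + 24 = -105*(-18 + 0) + 24 = -105*(-18) + 24 = 1890 + 24 = 1914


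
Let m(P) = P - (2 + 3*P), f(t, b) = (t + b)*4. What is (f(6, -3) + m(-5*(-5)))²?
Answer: 1600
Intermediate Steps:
f(t, b) = 4*b + 4*t (f(t, b) = (b + t)*4 = 4*b + 4*t)
m(P) = -2 - 2*P (m(P) = P + (-2 - 3*P) = -2 - 2*P)
(f(6, -3) + m(-5*(-5)))² = ((4*(-3) + 4*6) + (-2 - (-10)*(-5)))² = ((-12 + 24) + (-2 - 2*25))² = (12 + (-2 - 50))² = (12 - 52)² = (-40)² = 1600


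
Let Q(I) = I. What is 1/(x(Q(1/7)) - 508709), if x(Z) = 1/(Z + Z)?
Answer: -2/1017411 ≈ -1.9658e-6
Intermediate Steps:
x(Z) = 1/(2*Z)
1/(x(Q(1/7)) - 508709) = 1/(1/(2*(1/7)) - 508709) = 1/(1/(2*(⅐)) - 508709) = 1/((½)*7 - 508709) = 1/(7/2 - 508709) = 1/(-1017411/2) = -2/1017411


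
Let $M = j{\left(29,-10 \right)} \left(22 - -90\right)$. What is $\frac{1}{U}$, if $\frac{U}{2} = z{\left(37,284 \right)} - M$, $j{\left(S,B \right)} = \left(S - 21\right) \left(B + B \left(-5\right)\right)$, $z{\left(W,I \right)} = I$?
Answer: $- \frac{1}{71112} \approx -1.4062 \cdot 10^{-5}$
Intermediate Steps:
$j{\left(S,B \right)} = - 4 B \left(-21 + S\right)$ ($j{\left(S,B \right)} = \left(-21 + S\right) \left(B - 5 B\right) = \left(-21 + S\right) \left(- 4 B\right) = - 4 B \left(-21 + S\right)$)
$M = 35840$ ($M = 4 \left(-10\right) \left(21 - 29\right) \left(22 - -90\right) = 4 \left(-10\right) \left(21 - 29\right) \left(22 + 90\right) = 4 \left(-10\right) \left(-8\right) 112 = 320 \cdot 112 = 35840$)
$U = -71112$ ($U = 2 \left(284 - 35840\right) = 2 \left(-35556\right) = -71112$)
$\frac{1}{U} = \frac{1}{-71112} = - \frac{1}{71112}$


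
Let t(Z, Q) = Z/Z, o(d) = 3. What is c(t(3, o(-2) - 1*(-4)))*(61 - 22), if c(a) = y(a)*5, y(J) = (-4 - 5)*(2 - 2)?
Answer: 0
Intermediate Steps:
y(J) = 0 (y(J) = -9*0 = 0)
t(Z, Q) = 1
c(a) = 0 (c(a) = 0*5 = 0)
c(t(3, o(-2) - 1*(-4)))*(61 - 22) = 0*(61 - 22) = 0*39 = 0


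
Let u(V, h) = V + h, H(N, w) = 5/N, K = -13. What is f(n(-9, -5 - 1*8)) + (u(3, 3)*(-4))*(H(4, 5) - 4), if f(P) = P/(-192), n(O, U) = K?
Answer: 12685/192 ≈ 66.068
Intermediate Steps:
n(O, U) = -13
f(P) = -P/192 (f(P) = P*(-1/192) = -P/192)
f(n(-9, -5 - 1*8)) + (u(3, 3)*(-4))*(H(4, 5) - 4) = -1/192*(-13) + ((3 + 3)*(-4))*(5/4 - 4) = 13/192 + (6*(-4))*(5*(¼) - 4) = 13/192 - 24*(5/4 - 4) = 13/192 - 24*(-11/4) = 13/192 + 66 = 12685/192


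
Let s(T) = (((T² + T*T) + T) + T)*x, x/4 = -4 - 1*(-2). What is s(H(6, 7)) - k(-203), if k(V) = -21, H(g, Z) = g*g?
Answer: -21291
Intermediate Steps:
H(g, Z) = g²
x = -8 (x = 4*(-4 - 1*(-2)) = 4*(-4 + 2) = 4*(-2) = -8)
s(T) = -16*T - 16*T² (s(T) = (((T² + T*T) + T) + T)*(-8) = (((T² + T²) + T) + T)*(-8) = ((2*T² + T) + T)*(-8) = ((T + 2*T²) + T)*(-8) = (2*T + 2*T²)*(-8) = -16*T - 16*T²)
s(H(6, 7)) - k(-203) = -16*6²*(1 + 6²) - 1*(-21) = -16*36*(1 + 36) + 21 = -16*36*37 + 21 = -21312 + 21 = -21291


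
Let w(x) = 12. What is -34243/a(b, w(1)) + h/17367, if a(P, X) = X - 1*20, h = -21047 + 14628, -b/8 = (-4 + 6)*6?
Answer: 84949547/19848 ≈ 4280.0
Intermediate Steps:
b = -96 (b = -8*(-4 + 6)*6 = -16*6 = -8*12 = -96)
h = -6419
a(P, X) = -20 + X (a(P, X) = X - 20 = -20 + X)
-34243/a(b, w(1)) + h/17367 = -34243/(-20 + 12) - 6419/17367 = -34243/(-8) - 6419*1/17367 = -34243*(-⅛) - 917/2481 = 34243/8 - 917/2481 = 84949547/19848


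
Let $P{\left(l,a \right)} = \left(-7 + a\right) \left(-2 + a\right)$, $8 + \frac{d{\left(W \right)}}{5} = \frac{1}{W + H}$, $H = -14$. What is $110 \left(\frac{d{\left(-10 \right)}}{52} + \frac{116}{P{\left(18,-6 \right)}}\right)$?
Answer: $\frac{23485}{624} \approx 37.636$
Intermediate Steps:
$d{\left(W \right)} = -40 + \frac{5}{-14 + W}$ ($d{\left(W \right)} = -40 + \frac{5}{W - 14} = -40 + \frac{5}{-14 + W}$)
$110 \left(\frac{d{\left(-10 \right)}}{52} + \frac{116}{P{\left(18,-6 \right)}}\right) = 110 \left(\frac{5 \frac{1}{-14 - 10} \left(113 - -80\right)}{52} + \frac{116}{14 + \left(-6\right)^{2} - -54}\right) = 110 \left(\frac{5 \left(113 + 80\right)}{-24} \cdot \frac{1}{52} + \frac{116}{14 + 36 + 54}\right) = 110 \left(5 \left(- \frac{1}{24}\right) 193 \cdot \frac{1}{52} + \frac{116}{104}\right) = 110 \left(\left(- \frac{965}{24}\right) \frac{1}{52} + 116 \cdot \frac{1}{104}\right) = 110 \left(- \frac{965}{1248} + \frac{29}{26}\right) = 110 \cdot \frac{427}{1248} = \frac{23485}{624}$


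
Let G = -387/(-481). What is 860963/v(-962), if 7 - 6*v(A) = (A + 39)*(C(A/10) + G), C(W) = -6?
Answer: -95566893/88585 ≈ -1078.8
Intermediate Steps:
G = 387/481 (G = -387*(-1/481) = 387/481 ≈ 0.80457)
v(A) = 3878/111 + 833*A/962 (v(A) = 7/6 - (A + 39)*(-6 + 387/481)/6 = 7/6 - (39 + A)*(-2499)/(6*481) = 7/6 - (-7497/37 - 2499*A/481)/6 = 7/6 + (2499/74 + 833*A/962) = 3878/111 + 833*A/962)
860963/v(-962) = 860963/(3878/111 + (833/962)*(-962)) = 860963/(3878/111 - 833) = 860963/(-88585/111) = 860963*(-111/88585) = -95566893/88585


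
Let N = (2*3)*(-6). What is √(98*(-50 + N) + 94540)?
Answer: 12*√598 ≈ 293.45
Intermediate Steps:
N = -36 (N = 6*(-6) = -36)
√(98*(-50 + N) + 94540) = √(98*(-50 - 36) + 94540) = √(98*(-86) + 94540) = √(-8428 + 94540) = √86112 = 12*√598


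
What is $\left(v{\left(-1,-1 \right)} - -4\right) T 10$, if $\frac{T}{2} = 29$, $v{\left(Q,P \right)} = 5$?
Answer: $5220$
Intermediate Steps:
$T = 58$ ($T = 2 \cdot 29 = 58$)
$\left(v{\left(-1,-1 \right)} - -4\right) T 10 = \left(5 - -4\right) 58 \cdot 10 = \left(5 + 4\right) 58 \cdot 10 = 9 \cdot 58 \cdot 10 = 522 \cdot 10 = 5220$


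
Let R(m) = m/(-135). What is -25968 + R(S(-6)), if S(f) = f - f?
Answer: -25968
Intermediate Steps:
S(f) = 0
R(m) = -m/135 (R(m) = m*(-1/135) = -m/135)
-25968 + R(S(-6)) = -25968 - 1/135*0 = -25968 + 0 = -25968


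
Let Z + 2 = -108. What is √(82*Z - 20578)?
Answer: I*√29598 ≈ 172.04*I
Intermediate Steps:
Z = -110 (Z = -2 - 108 = -110)
√(82*Z - 20578) = √(82*(-110) - 20578) = √(-9020 - 20578) = √(-29598) = I*√29598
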